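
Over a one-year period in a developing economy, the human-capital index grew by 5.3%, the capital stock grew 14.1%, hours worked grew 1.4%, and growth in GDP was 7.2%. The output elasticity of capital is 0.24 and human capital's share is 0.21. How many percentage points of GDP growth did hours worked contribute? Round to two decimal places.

0.77 pp

Labor's share = 1 − 0.24 − 0.21 = 0.55.
Contribution = share × growth = 0.55 × 1.4 = 0.77 pp.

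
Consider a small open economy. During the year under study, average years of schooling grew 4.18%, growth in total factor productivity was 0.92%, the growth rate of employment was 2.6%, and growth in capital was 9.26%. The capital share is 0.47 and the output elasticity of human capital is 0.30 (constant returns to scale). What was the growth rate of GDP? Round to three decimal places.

GDP grew 7.124%.

Labor's share = 1 − 0.47 − 0.3 = 0.23.
Capital: 0.47 × 9.26 = 4.3522 pp.
Average years of schooling: 0.3 × 4.18 = 1.254 pp.
Employment: 0.23 × 2.6 = 0.598 pp.
Output growth = 0.92 + 6.2042 = 7.1242%.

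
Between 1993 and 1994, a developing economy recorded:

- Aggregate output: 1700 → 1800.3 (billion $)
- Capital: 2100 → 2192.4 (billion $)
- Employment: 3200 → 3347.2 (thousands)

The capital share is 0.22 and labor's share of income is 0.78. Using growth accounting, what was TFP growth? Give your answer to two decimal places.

Aggregate output growth = (1800.3 − 1700) / 1700 = 5.9%.
Capital growth = (2192.4 − 2100) / 2100 = 4.4%.
Employment growth = (3347.2 − 3200) / 3200 = 4.6%.
Labor's share = 1 − 0.22 = 0.78.
Capital: 0.22 × 4.4 = 0.968 pp.
Employment: 0.78 × 4.6 = 3.588 pp.
TFP growth = 5.9 − 4.556 = 1.344%.

1.34%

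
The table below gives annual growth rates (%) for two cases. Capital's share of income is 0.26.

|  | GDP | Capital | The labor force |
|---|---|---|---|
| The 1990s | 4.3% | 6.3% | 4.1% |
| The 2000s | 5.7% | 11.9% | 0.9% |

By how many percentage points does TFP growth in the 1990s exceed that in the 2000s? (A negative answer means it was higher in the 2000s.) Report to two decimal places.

Labor's share = 1 − 0.26 = 0.74.
The 1990s: TFP = 4.3 − 1.638 − 3.034 = -0.372%.
The 2000s: TFP = 5.7 − 3.094 − 0.666 = 1.94%.
Difference = -0.372 − (1.94) = -2.312 pp.

-2.31 percentage points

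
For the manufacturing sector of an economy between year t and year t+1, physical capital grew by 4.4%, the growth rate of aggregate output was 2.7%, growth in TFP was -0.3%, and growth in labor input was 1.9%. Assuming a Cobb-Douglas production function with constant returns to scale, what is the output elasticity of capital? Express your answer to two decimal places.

gY = gA + α·gK + (1−α)·gL, so gY − gA − gL = α(gK − gL).
2.7 + 0.3 − 1.9 = α × (4.4 − 1.9).
1.1 = 2.5 α, so α = 0.44.

0.44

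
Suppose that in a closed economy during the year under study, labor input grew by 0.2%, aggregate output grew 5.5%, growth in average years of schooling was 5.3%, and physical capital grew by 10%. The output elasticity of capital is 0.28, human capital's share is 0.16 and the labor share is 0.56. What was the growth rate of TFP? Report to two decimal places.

Labor's share = 1 − 0.28 − 0.16 = 0.56.
Physical capital: 0.28 × 10 = 2.8 pp.
Average years of schooling: 0.16 × 5.3 = 0.848 pp.
Labor input: 0.56 × 0.2 = 0.112 pp.
TFP growth = 5.5 − 3.76 = 1.74%.

1.74%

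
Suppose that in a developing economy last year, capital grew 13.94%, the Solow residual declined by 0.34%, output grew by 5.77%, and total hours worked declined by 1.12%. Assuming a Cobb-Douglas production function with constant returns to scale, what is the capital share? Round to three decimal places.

gY = gA + α·gK + (1−α)·gL, so gY − gA − gL = α(gK − gL).
5.77 + 0.34 + 1.12 = α × (13.94 − (-1.12)).
7.23 = 15.06 α, so α = 0.48008.

α = 0.480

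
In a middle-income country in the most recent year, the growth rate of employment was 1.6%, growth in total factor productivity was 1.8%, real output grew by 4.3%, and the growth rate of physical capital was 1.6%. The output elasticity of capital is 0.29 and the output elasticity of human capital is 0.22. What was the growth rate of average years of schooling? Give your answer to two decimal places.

5.69%

Labor's share = 1 − 0.29 − 0.22 = 0.49.
gY = gA + 0.29×1.6 + 0.49×1.6 + 0.22×g.
0.22×g = 4.3 − 1.8 − 1.248 = 1.252.
g = 1.252 / 0.22 = 5.6909%.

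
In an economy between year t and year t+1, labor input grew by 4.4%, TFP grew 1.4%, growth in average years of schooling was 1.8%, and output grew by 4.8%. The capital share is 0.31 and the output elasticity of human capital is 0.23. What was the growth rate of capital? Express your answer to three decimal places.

Capital grew 3.103%.

Labor's share = 1 − 0.31 − 0.23 = 0.46.
gY = gA + 0.23×1.8 + 0.46×4.4 + 0.31×g.
0.31×g = 4.8 − 1.4 − 2.438 = 0.962.
g = 0.962 / 0.31 = 3.10323%.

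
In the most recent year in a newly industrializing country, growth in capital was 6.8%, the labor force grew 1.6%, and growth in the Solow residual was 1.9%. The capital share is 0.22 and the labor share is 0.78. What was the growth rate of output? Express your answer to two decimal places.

Labor's share = 1 − 0.22 = 0.78.
Capital: 0.22 × 6.8 = 1.496 pp.
The labor force: 0.78 × 1.6 = 1.248 pp.
Output growth = 1.9 + 2.744 = 4.644%.

4.64%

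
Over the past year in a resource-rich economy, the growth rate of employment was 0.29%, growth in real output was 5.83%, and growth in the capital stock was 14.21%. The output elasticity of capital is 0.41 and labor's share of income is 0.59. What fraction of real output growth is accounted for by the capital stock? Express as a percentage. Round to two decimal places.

The capital stock accounted for 99.93% of growth.

The capital stock contributed 0.41 × 14.21 = 5.8261 pp.
Share of growth = 5.8261 / 5.83 × 100 = 99.9331%.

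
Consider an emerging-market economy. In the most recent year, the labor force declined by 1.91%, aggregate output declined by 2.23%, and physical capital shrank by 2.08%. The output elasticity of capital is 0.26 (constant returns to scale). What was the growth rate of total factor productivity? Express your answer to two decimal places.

Labor's share = 1 − 0.26 = 0.74.
Physical capital: 0.26 × (-2.08) = -0.5408 pp.
The labor force: 0.74 × (-1.91) = -1.4134 pp.
TFP growth = -2.23 + 1.9542 = -0.2758%.

-0.28%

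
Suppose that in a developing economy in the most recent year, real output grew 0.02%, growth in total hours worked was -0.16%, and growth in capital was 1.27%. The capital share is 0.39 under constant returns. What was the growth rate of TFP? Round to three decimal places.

Labor's share = 1 − 0.39 = 0.61.
Capital: 0.39 × 1.27 = 0.4953 pp.
Total hours worked: 0.61 × (-0.16) = -0.0976 pp.
TFP growth = 0.02 − 0.3977 = -0.3777%.

-0.378%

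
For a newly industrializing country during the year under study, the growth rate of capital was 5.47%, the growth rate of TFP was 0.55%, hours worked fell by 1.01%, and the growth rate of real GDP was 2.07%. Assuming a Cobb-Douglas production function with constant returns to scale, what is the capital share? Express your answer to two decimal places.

gY = gA + α·gK + (1−α)·gL, so gY − gA − gL = α(gK − gL).
2.07 − 0.55 + 1.01 = α × (5.47 − (-1.01)).
2.53 = 6.48 α, so α = 0.3904.

α = 0.39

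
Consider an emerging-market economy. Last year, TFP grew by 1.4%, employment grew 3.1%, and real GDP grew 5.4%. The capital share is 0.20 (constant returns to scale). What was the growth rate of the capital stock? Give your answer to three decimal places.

Labor's share = 1 − 0.2 = 0.8.
gY = gA + 0.8×3.1 + 0.2×g.
0.2×g = 5.4 − 1.4 − 2.48 = 1.52.
g = 1.52 / 0.2 = 7.6%.

7.600%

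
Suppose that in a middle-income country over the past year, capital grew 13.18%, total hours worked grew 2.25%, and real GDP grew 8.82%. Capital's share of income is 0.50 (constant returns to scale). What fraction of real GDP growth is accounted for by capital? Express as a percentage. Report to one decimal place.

Capital contributed 0.5 × 13.18 = 6.59 pp.
Share of growth = 6.59 / 8.82 × 100 = 74.717%.

Capital accounted for 74.7% of growth.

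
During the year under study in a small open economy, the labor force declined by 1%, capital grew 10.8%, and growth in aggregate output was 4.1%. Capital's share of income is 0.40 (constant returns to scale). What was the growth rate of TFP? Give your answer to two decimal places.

Labor's share = 1 − 0.4 = 0.6.
Capital: 0.4 × 10.8 = 4.32 pp.
The labor force: 0.6 × (-1) = -0.6 pp.
TFP growth = 4.1 − 3.72 = 0.38%.

TFP growth was 0.38%.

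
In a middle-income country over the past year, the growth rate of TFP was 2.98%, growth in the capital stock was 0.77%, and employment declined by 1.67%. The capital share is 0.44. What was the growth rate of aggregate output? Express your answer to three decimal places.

Labor's share = 1 − 0.44 = 0.56.
The capital stock: 0.44 × 0.77 = 0.3388 pp.
Employment: 0.56 × (-1.67) = -0.9352 pp.
Output growth = 2.98 + (-0.5964) = 2.3836%.

2.384%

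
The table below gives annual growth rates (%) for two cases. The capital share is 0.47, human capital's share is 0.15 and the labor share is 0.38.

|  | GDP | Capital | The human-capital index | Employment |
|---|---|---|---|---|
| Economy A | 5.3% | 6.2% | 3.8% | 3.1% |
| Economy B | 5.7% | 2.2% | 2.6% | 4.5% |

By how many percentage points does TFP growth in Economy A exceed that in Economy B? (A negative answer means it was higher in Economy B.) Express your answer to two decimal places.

Labor's share = 1 − 0.47 − 0.15 = 0.38.
Economy A: TFP = 5.3 − 2.914 − 0.57 − 1.178 = 0.638%.
Economy B: TFP = 5.7 − 1.034 − 0.39 − 1.71 = 2.566%.
Difference = 0.638 − (2.566) = -1.928 pp.

-1.93 percentage points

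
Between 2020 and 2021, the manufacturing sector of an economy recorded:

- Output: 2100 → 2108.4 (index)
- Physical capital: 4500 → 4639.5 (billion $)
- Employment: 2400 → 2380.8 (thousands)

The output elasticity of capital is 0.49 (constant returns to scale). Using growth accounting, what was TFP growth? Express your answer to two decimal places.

-0.71%

Output growth = (2108.4 − 2100) / 2100 = 0.4%.
Physical capital growth = (4639.5 − 4500) / 4500 = 3.1%.
Employment growth = (2380.8 − 2400) / 2400 = -0.8%.
Labor's share = 1 − 0.49 = 0.51.
Physical capital: 0.49 × 3.1 = 1.519 pp.
Employment: 0.51 × (-0.8) = -0.408 pp.
TFP growth = 0.4 − 1.111 = -0.711%.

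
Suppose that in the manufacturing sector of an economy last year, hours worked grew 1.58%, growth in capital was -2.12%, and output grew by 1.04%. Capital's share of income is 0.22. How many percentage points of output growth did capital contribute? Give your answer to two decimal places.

-0.47 pp

Contribution = share × growth = 0.22 × (-2.12) = -0.4664 pp.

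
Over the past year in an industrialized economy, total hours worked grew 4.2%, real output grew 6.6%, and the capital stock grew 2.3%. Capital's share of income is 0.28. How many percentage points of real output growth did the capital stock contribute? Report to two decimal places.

Contribution = share × growth = 0.28 × 2.3 = 0.644 pp.

0.64 pp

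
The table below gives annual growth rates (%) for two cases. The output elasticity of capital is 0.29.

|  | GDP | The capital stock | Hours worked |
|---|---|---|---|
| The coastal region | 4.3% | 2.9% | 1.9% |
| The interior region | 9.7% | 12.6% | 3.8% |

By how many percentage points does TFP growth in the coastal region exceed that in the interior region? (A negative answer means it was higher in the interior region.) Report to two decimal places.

Labor's share = 1 − 0.29 = 0.71.
The coastal region: TFP = 4.3 − 0.841 − 1.349 = 2.11%.
The interior region: TFP = 9.7 − 3.654 − 2.698 = 3.348%.
Difference = 2.11 − (3.348) = -1.238 pp.

-1.24 percentage points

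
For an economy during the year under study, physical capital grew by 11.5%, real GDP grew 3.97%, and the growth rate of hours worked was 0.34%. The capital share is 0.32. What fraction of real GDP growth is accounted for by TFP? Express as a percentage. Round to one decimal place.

Labor's share = 1 − 0.32 = 0.68.
Physical capital: 0.32 × 11.5 = 3.68 pp.
Hours worked: 0.68 × 0.34 = 0.2312 pp.
TFP growth = 3.97 − 3.9112 = 0.0588%.
TFP share of growth = 0.0588 / 3.97 × 100 = 1.481%.

1.5%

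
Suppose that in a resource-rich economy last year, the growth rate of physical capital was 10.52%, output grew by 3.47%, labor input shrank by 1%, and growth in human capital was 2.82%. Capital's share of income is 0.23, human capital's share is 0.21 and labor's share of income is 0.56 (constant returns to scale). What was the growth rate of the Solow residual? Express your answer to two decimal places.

1.02%

Labor's share = 1 − 0.23 − 0.21 = 0.56.
Physical capital: 0.23 × 10.52 = 2.4196 pp.
Human capital: 0.21 × 2.82 = 0.5922 pp.
Labor input: 0.56 × (-1) = -0.56 pp.
TFP growth = 3.47 − 2.4518 = 1.0182%.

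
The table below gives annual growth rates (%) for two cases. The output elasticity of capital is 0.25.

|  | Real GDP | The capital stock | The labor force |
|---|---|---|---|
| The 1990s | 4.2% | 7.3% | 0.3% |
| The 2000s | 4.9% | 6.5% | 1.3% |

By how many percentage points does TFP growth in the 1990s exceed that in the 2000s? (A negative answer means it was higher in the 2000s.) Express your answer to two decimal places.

Labor's share = 1 − 0.25 = 0.75.
The 1990s: TFP = 4.2 − 1.825 − 0.225 = 2.15%.
The 2000s: TFP = 4.9 − 1.625 − 0.975 = 2.3%.
Difference = 2.15 − (2.3) = -0.15 pp.

-0.15 percentage points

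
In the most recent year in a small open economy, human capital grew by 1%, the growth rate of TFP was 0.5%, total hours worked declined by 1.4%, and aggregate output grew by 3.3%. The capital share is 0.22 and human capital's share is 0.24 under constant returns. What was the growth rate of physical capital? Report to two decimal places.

Labor's share = 1 − 0.22 − 0.24 = 0.54.
gY = gA + 0.24×1 + 0.54×(-1.4) + 0.22×g.
0.22×g = 3.3 − 0.5 + 0.516 = 3.316.
g = 3.316 / 0.22 = 15.0727%.

15.07%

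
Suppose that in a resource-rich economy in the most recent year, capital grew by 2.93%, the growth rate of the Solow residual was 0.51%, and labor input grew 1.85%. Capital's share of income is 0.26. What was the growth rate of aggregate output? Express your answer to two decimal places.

Labor's share = 1 − 0.26 = 0.74.
Capital: 0.26 × 2.93 = 0.7618 pp.
Labor input: 0.74 × 1.85 = 1.369 pp.
Output growth = 0.51 + 2.1308 = 2.6408%.

Aggregate output growth was 2.64%.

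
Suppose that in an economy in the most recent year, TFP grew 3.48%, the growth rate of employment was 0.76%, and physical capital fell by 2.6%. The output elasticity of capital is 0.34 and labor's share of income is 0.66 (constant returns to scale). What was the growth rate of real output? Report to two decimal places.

Labor's share = 1 − 0.34 = 0.66.
Physical capital: 0.34 × (-2.6) = -0.884 pp.
Employment: 0.66 × 0.76 = 0.5016 pp.
Output growth = 3.48 + (-0.3824) = 3.0976%.

3.10%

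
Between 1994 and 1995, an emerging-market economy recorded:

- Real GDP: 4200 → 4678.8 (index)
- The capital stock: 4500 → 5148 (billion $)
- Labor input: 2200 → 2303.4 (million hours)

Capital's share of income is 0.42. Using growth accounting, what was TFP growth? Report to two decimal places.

TFP grew 2.63%.

Real GDP growth = (4678.8 − 4200) / 4200 = 11.4%.
The capital stock growth = (5148 − 4500) / 4500 = 14.4%.
Labor input growth = (2303.4 − 2200) / 2200 = 4.7%.
Labor's share = 1 − 0.42 = 0.58.
The capital stock: 0.42 × 14.4 = 6.048 pp.
Labor input: 0.58 × 4.7 = 2.726 pp.
TFP growth = 11.4 − 8.774 = 2.626%.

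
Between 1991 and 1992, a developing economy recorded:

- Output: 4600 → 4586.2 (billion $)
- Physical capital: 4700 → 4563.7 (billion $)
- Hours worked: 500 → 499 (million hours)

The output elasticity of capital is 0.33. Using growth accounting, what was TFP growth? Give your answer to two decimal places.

Output growth = (4586.2 − 4600) / 4600 = -0.3%.
Physical capital growth = (4563.7 − 4700) / 4700 = -2.9%.
Hours worked growth = (499 − 500) / 500 = -0.2%.
Labor's share = 1 − 0.33 = 0.67.
Physical capital: 0.33 × (-2.9) = -0.957 pp.
Hours worked: 0.67 × (-0.2) = -0.134 pp.
TFP growth = -0.3 + 1.091 = 0.791%.

0.79%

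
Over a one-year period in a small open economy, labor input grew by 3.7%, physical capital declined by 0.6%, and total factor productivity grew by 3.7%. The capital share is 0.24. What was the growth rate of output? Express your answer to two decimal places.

Labor's share = 1 − 0.24 = 0.76.
Physical capital: 0.24 × (-0.6) = -0.144 pp.
Labor input: 0.76 × 3.7 = 2.812 pp.
Output growth = 3.7 + 2.668 = 6.368%.

6.37%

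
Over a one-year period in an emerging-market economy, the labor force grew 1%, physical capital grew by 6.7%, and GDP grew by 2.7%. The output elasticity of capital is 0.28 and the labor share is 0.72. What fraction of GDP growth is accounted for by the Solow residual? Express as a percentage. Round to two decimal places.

Labor's share = 1 − 0.28 = 0.72.
Physical capital: 0.28 × 6.7 = 1.876 pp.
The labor force: 0.72 × 1 = 0.72 pp.
TFP growth = 2.7 − 2.596 = 0.104%.
TFP share of growth = 0.104 / 2.7 × 100 = 3.8519%.

The Solow residual accounted for 3.85% of growth.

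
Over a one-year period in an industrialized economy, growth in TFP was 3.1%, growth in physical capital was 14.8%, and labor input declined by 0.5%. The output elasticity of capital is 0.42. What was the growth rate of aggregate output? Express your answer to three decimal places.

Labor's share = 1 − 0.42 = 0.58.
Physical capital: 0.42 × 14.8 = 6.216 pp.
Labor input: 0.58 × (-0.5) = -0.29 pp.
Output growth = 3.1 + 5.926 = 9.026%.

Aggregate output grew 9.026%.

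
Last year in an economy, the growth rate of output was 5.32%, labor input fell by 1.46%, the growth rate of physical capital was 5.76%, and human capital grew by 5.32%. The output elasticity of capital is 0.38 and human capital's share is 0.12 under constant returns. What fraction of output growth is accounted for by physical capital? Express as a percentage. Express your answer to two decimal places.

Physical capital contributed 0.38 × 5.76 = 2.1888 pp.
Share of growth = 2.1888 / 5.32 × 100 = 41.1429%.

Physical capital accounted for 41.14% of growth.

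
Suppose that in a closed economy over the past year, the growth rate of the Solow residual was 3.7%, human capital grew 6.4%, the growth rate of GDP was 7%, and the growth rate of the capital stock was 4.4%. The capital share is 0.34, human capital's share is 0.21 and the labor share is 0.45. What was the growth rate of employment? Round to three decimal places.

1.022%

Labor's share = 1 − 0.34 − 0.21 = 0.45.
gY = gA + 0.34×4.4 + 0.21×6.4 + 0.45×g.
0.45×g = 7 − 3.7 − 2.84 = 0.46.
g = 0.46 / 0.45 = 1.02222%.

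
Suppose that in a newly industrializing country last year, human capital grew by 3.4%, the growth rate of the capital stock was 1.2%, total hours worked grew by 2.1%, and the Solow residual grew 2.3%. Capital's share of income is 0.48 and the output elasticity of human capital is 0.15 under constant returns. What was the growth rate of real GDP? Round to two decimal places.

Real GDP grew 4.16%.

Labor's share = 1 − 0.48 − 0.15 = 0.37.
The capital stock: 0.48 × 1.2 = 0.576 pp.
Human capital: 0.15 × 3.4 = 0.51 pp.
Total hours worked: 0.37 × 2.1 = 0.777 pp.
Output growth = 2.3 + 1.863 = 4.163%.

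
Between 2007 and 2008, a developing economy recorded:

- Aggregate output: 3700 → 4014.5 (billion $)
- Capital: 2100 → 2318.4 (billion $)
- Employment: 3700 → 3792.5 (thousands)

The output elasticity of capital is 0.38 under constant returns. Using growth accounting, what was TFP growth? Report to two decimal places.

Aggregate output growth = (4014.5 − 3700) / 3700 = 8.5%.
Capital growth = (2318.4 − 2100) / 2100 = 10.4%.
Employment growth = (3792.5 − 3700) / 3700 = 2.5%.
Labor's share = 1 − 0.38 = 0.62.
Capital: 0.38 × 10.4 = 3.952 pp.
Employment: 0.62 × 2.5 = 1.55 pp.
TFP growth = 8.5 − 5.502 = 2.998%.

3.00%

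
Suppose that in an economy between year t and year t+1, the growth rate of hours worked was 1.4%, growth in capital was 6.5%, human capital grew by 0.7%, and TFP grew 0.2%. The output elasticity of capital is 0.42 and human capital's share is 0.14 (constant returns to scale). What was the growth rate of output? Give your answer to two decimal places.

Labor's share = 1 − 0.42 − 0.14 = 0.44.
Capital: 0.42 × 6.5 = 2.73 pp.
Human capital: 0.14 × 0.7 = 0.098 pp.
Hours worked: 0.44 × 1.4 = 0.616 pp.
Output growth = 0.2 + 3.444 = 3.644%.

Output growth was 3.64%.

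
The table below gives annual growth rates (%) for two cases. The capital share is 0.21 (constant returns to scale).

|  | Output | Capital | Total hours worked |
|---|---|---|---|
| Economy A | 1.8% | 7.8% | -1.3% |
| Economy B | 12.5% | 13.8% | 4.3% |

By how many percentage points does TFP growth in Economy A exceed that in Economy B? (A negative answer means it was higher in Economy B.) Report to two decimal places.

Labor's share = 1 − 0.21 = 0.79.
Economy A: TFP = 1.8 − 1.638 + 1.027 = 1.189%.
Economy B: TFP = 12.5 − 2.898 − 3.397 = 6.205%.
Difference = 1.189 − (6.205) = -5.016 pp.

-5.02 percentage points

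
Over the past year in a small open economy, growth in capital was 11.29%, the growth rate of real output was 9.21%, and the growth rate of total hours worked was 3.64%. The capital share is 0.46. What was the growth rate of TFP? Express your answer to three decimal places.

Labor's share = 1 − 0.46 = 0.54.
Capital: 0.46 × 11.29 = 5.1934 pp.
Total hours worked: 0.54 × 3.64 = 1.9656 pp.
TFP growth = 9.21 − 7.159 = 2.051%.

TFP grew 2.051%.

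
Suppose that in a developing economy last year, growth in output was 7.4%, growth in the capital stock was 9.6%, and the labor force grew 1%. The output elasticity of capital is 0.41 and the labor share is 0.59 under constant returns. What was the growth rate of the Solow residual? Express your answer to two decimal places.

Labor's share = 1 − 0.41 = 0.59.
The capital stock: 0.41 × 9.6 = 3.936 pp.
The labor force: 0.59 × 1 = 0.59 pp.
TFP growth = 7.4 − 4.526 = 2.874%.

The Solow residual growth was 2.87%.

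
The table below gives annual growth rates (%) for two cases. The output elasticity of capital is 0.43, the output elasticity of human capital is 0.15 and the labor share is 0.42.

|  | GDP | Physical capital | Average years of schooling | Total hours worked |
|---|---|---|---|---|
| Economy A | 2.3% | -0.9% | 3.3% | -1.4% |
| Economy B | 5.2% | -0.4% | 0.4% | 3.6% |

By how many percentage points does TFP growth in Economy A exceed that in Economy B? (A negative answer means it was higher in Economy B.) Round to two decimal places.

Labor's share = 1 − 0.43 − 0.15 = 0.42.
Economy A: TFP = 2.3 + 0.387 − 0.495 + 0.588 = 2.78%.
Economy B: TFP = 5.2 + 0.172 − 0.06 − 1.512 = 3.8%.
Difference = 2.78 − (3.8) = -1.02 pp.

-1.02 percentage points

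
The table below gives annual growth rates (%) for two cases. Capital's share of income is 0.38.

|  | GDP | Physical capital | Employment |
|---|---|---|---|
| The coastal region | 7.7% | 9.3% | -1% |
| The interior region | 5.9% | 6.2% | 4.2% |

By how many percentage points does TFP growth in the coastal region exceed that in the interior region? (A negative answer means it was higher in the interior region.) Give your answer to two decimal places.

3.85 percentage points

Labor's share = 1 − 0.38 = 0.62.
The coastal region: TFP = 7.7 − 3.534 + 0.62 = 4.786%.
The interior region: TFP = 5.9 − 2.356 − 2.604 = 0.94%.
Difference = 4.786 − (0.94) = 3.846 pp.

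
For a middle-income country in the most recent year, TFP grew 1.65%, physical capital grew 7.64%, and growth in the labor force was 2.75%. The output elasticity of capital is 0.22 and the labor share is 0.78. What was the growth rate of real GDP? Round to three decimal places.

Real GDP grew 5.476%.

Labor's share = 1 − 0.22 = 0.78.
Physical capital: 0.22 × 7.64 = 1.6808 pp.
The labor force: 0.78 × 2.75 = 2.145 pp.
Output growth = 1.65 + 3.8258 = 5.4758%.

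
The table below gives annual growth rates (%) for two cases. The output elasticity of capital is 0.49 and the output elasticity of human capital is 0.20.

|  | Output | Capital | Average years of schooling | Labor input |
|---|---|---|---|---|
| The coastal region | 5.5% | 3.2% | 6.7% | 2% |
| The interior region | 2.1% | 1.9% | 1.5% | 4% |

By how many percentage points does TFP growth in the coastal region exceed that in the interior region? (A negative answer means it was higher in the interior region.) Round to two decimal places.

Labor's share = 1 − 0.49 − 0.2 = 0.31.
The coastal region: TFP = 5.5 − 1.568 − 1.34 − 0.62 = 1.972%.
The interior region: TFP = 2.1 − 0.931 − 0.3 − 1.24 = -0.371%.
Difference = 1.972 − (-0.371) = 2.343 pp.

2.34 percentage points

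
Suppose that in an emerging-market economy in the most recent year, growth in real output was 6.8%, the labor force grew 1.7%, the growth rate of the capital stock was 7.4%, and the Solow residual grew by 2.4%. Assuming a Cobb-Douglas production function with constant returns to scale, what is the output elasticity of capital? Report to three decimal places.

0.474

gY = gA + α·gK + (1−α)·gL, so gY − gA − gL = α(gK − gL).
6.8 − 2.4 − 1.7 = α × (7.4 − 1.7).
2.7 = 5.7 α, so α = 0.47368.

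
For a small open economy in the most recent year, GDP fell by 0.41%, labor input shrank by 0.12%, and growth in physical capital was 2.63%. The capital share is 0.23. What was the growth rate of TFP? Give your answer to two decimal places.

Labor's share = 1 − 0.23 = 0.77.
Physical capital: 0.23 × 2.63 = 0.6049 pp.
Labor input: 0.77 × (-0.12) = -0.0924 pp.
TFP growth = -0.41 − 0.5125 = -0.9225%.

-0.92%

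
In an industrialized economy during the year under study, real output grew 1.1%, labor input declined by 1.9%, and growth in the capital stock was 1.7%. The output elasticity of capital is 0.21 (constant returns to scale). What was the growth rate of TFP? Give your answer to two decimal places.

2.24%

Labor's share = 1 − 0.21 = 0.79.
The capital stock: 0.21 × 1.7 = 0.357 pp.
Labor input: 0.79 × (-1.9) = -1.501 pp.
TFP growth = 1.1 + 1.144 = 2.244%.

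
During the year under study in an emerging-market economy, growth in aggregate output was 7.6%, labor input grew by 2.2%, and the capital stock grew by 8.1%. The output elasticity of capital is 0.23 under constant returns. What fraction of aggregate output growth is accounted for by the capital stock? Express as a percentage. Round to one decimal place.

24.5%

The capital stock contributed 0.23 × 8.1 = 1.863 pp.
Share of growth = 1.863 / 7.6 × 100 = 24.513%.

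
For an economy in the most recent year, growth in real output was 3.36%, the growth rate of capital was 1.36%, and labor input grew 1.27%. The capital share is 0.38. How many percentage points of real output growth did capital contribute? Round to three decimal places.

0.517

Contribution = share × growth = 0.38 × 1.36 = 0.5168 pp.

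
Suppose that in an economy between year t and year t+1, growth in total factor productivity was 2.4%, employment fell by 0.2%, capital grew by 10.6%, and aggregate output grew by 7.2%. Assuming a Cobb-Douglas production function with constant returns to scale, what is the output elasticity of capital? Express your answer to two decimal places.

gY = gA + α·gK + (1−α)·gL, so gY − gA − gL = α(gK − gL).
7.2 − 2.4 + 0.2 = α × (10.6 − (-0.2)).
5 = 10.8 α, so α = 0.463.

0.46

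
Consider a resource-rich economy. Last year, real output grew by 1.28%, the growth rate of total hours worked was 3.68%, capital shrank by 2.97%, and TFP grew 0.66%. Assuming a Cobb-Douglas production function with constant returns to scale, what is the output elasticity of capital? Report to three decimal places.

gY = gA + α·gK + (1−α)·gL, so gY − gA − gL = α(gK − gL).
1.28 − 0.66 − 3.68 = α × (-2.97 − 3.68).
-3.06 = -6.65 α, so α = 0.46015.

The output elasticity of capital is 0.460.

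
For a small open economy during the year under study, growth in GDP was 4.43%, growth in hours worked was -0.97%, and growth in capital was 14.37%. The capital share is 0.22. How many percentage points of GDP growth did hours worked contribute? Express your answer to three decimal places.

Labor's share = 1 − 0.22 = 0.78.
Contribution = share × growth = 0.78 × (-0.97) = -0.7566 pp.

-0.757 percentage points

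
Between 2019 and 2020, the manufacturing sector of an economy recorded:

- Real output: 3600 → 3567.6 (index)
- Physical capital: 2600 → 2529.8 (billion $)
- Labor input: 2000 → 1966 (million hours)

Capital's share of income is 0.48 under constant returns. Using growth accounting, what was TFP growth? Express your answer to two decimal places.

Real output growth = (3567.6 − 3600) / 3600 = -0.9%.
Physical capital growth = (2529.8 − 2600) / 2600 = -2.7%.
Labor input growth = (1966 − 2000) / 2000 = -1.7%.
Labor's share = 1 − 0.48 = 0.52.
Physical capital: 0.48 × (-2.7) = -1.296 pp.
Labor input: 0.52 × (-1.7) = -0.884 pp.
TFP growth = -0.9 + 2.18 = 1.28%.

TFP growth was 1.28%.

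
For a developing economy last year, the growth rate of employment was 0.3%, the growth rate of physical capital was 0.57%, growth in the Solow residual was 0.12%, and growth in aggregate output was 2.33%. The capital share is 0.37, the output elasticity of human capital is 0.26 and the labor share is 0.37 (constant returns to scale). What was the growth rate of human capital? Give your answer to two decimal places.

7.26%

Labor's share = 1 − 0.37 − 0.26 = 0.37.
gY = gA + 0.37×0.57 + 0.37×0.3 + 0.26×g.
0.26×g = 2.33 − 0.12 − 0.3219 = 1.8881.
g = 1.8881 / 0.26 = 7.2619%.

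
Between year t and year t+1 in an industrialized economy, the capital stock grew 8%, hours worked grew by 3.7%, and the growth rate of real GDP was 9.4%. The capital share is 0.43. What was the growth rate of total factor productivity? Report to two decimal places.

3.85%

Labor's share = 1 − 0.43 = 0.57.
The capital stock: 0.43 × 8 = 3.44 pp.
Hours worked: 0.57 × 3.7 = 2.109 pp.
TFP growth = 9.4 − 5.549 = 3.851%.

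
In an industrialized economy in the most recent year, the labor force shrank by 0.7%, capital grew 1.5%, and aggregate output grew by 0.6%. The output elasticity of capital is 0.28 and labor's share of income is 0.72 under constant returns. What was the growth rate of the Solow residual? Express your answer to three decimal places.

Labor's share = 1 − 0.28 = 0.72.
Capital: 0.28 × 1.5 = 0.42 pp.
The labor force: 0.72 × (-0.7) = -0.504 pp.
TFP growth = 0.6 + 0.084 = 0.684%.

0.684%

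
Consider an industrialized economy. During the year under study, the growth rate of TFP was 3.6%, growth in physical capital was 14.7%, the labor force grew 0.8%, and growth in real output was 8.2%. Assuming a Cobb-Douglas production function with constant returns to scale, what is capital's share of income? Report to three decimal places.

gY = gA + α·gK + (1−α)·gL, so gY − gA − gL = α(gK − gL).
8.2 − 3.6 − 0.8 = α × (14.7 − 0.8).
3.8 = 13.9 α, so α = 0.27338.

Capital's share of income is 0.273.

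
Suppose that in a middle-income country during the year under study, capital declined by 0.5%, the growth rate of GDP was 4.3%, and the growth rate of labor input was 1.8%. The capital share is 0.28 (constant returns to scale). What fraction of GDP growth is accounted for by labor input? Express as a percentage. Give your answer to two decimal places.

30.14%

Labor's share = 1 − 0.28 = 0.72.
Labor input contributed 0.72 × 1.8 = 1.296 pp.
Share of growth = 1.296 / 4.3 × 100 = 30.1395%.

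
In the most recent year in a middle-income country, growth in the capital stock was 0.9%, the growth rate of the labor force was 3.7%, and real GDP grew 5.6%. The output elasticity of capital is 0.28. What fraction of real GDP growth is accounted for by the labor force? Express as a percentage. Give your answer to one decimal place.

47.6%

Labor's share = 1 − 0.28 = 0.72.
The labor force contributed 0.72 × 3.7 = 2.664 pp.
Share of growth = 2.664 / 5.6 × 100 = 47.571%.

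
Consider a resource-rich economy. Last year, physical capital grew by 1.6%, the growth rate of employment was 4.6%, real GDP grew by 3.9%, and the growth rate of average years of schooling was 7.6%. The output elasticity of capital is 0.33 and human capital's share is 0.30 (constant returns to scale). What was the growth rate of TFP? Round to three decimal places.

Labor's share = 1 − 0.33 − 0.3 = 0.37.
Physical capital: 0.33 × 1.6 = 0.528 pp.
Average years of schooling: 0.3 × 7.6 = 2.28 pp.
Employment: 0.37 × 4.6 = 1.702 pp.
TFP growth = 3.9 − 4.51 = -0.61%.

-0.610%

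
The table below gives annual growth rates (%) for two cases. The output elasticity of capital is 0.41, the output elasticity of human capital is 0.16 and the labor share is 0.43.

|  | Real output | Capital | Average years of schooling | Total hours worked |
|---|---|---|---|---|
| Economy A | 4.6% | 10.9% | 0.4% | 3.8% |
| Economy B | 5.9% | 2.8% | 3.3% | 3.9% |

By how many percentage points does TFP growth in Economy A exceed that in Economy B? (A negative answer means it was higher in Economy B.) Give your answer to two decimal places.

Labor's share = 1 − 0.41 − 0.16 = 0.43.
Economy A: TFP = 4.6 − 4.469 − 0.064 − 1.634 = -1.567%.
Economy B: TFP = 5.9 − 1.148 − 0.528 − 1.677 = 2.547%.
Difference = -1.567 − (2.547) = -4.114 pp.

-4.11 percentage points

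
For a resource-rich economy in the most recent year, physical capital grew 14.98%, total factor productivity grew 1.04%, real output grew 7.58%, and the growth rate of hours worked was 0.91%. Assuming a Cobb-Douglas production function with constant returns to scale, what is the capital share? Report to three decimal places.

gY = gA + α·gK + (1−α)·gL, so gY − gA − gL = α(gK − gL).
7.58 − 1.04 − 0.91 = α × (14.98 − 0.91).
5.63 = 14.07 α, so α = 0.40014.

The capital share is 0.400.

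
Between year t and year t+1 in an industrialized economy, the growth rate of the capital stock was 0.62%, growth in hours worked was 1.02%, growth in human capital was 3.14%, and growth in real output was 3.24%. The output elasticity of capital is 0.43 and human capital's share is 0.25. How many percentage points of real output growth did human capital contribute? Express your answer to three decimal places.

0.785

Contribution = share × growth = 0.25 × 3.14 = 0.785 pp.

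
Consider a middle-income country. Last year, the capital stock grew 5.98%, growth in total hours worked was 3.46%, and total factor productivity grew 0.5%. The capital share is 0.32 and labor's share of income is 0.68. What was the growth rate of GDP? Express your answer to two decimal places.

Labor's share = 1 − 0.32 = 0.68.
The capital stock: 0.32 × 5.98 = 1.9136 pp.
Total hours worked: 0.68 × 3.46 = 2.3528 pp.
Output growth = 0.5 + 4.2664 = 4.7664%.

GDP grew 4.77%.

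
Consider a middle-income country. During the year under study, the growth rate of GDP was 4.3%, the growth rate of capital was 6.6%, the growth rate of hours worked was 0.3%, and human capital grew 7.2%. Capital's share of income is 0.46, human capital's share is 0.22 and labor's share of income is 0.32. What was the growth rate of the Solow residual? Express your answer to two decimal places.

Labor's share = 1 − 0.46 − 0.22 = 0.32.
Capital: 0.46 × 6.6 = 3.036 pp.
Human capital: 0.22 × 7.2 = 1.584 pp.
Hours worked: 0.32 × 0.3 = 0.096 pp.
TFP growth = 4.3 − 4.716 = -0.416%.

-0.42%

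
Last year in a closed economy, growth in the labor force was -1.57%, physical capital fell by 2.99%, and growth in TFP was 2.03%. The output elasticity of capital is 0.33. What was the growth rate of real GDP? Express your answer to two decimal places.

Labor's share = 1 − 0.33 = 0.67.
Physical capital: 0.33 × (-2.99) = -0.9867 pp.
The labor force: 0.67 × (-1.57) = -1.0519 pp.
Output growth = 2.03 + (-2.0386) = -0.0086%.

-0.01%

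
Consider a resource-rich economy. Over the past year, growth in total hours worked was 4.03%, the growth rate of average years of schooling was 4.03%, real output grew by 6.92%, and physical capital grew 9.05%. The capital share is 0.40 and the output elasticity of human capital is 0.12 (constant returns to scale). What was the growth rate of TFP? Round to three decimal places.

0.882%

Labor's share = 1 − 0.4 − 0.12 = 0.48.
Physical capital: 0.4 × 9.05 = 3.62 pp.
Average years of schooling: 0.12 × 4.03 = 0.4836 pp.
Total hours worked: 0.48 × 4.03 = 1.9344 pp.
TFP growth = 6.92 − 6.038 = 0.882%.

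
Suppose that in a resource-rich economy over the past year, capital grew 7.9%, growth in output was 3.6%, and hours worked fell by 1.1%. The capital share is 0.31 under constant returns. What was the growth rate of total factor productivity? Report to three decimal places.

Total factor productivity grew 1.910%.

Labor's share = 1 − 0.31 = 0.69.
Capital: 0.31 × 7.9 = 2.449 pp.
Hours worked: 0.69 × (-1.1) = -0.759 pp.
TFP growth = 3.6 − 1.69 = 1.91%.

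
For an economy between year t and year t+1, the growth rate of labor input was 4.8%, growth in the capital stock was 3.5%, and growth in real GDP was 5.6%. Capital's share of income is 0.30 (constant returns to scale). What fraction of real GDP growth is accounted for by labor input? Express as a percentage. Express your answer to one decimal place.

60.0%

Labor's share = 1 − 0.3 = 0.7.
Labor input contributed 0.7 × 4.8 = 3.36 pp.
Share of growth = 3.36 / 5.6 × 100 = 60%.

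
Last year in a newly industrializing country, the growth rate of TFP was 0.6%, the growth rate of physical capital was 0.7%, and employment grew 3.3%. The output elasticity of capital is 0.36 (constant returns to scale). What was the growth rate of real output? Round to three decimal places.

Real output grew 2.964%.

Labor's share = 1 − 0.36 = 0.64.
Physical capital: 0.36 × 0.7 = 0.252 pp.
Employment: 0.64 × 3.3 = 2.112 pp.
Output growth = 0.6 + 2.364 = 2.964%.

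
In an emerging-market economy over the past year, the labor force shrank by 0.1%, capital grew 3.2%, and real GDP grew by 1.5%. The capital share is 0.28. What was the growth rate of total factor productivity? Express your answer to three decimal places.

Labor's share = 1 − 0.28 = 0.72.
Capital: 0.28 × 3.2 = 0.896 pp.
The labor force: 0.72 × (-0.1) = -0.072 pp.
TFP growth = 1.5 − 0.824 = 0.676%.

0.676%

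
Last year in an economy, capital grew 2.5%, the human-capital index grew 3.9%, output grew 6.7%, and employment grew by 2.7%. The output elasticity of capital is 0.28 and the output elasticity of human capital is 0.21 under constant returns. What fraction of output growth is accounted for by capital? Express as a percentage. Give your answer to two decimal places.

Capital contributed 0.28 × 2.5 = 0.7 pp.
Share of growth = 0.7 / 6.7 × 100 = 10.4478%.

10.45%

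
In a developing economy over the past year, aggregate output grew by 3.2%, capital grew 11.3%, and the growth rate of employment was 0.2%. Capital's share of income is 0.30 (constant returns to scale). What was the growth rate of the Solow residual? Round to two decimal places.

Labor's share = 1 − 0.3 = 0.7.
Capital: 0.3 × 11.3 = 3.39 pp.
Employment: 0.7 × 0.2 = 0.14 pp.
TFP growth = 3.2 − 3.53 = -0.33%.

-0.33%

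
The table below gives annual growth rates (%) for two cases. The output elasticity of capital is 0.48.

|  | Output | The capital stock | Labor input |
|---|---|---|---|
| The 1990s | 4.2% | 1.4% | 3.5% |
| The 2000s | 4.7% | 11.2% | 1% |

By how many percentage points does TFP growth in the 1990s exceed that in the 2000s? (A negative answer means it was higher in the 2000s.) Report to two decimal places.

2.90 percentage points

Labor's share = 1 − 0.48 = 0.52.
The 1990s: TFP = 4.2 − 0.672 − 1.82 = 1.708%.
The 2000s: TFP = 4.7 − 5.376 − 0.52 = -1.196%.
Difference = 1.708 − (-1.196) = 2.904 pp.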